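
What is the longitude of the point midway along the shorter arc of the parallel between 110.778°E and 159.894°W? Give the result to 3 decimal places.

155.442°E

Signed shortest Δλ from +110.778° to -159.894° is +89.328°.
Midpoint longitude = +110.778° + (+89.328°)/2 = +110.778° + 44.664° = +155.442°.
(The naïve average (+110.778 + -159.894)/2 = -24.558° is on the wrong side of the globe.)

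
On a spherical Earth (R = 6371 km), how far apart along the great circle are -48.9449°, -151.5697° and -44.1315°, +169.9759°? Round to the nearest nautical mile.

1597 nmi

Δλ = 169.9759 − -151.5697 = 321.5456°; wrapped into (−180°, 180°]: -38.4544°.
Δφ = -44.1315 − -48.9449 = 4.8134°.
a = sin²(Δφ/2) + cos φ₁ · cos φ₂ · sin²(Δλ/2) = 0.052886.
c = 2·atan2(√a, √(1−a)) = 0.46409 rad → d = 6371·c ≈ 2956.74 km ≈ 1596.51 nmi.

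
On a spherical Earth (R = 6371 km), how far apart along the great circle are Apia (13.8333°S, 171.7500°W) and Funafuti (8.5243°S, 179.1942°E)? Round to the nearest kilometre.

Δλ = 179.1942 − -171.7500 = 350.9442°; wrapped into (−180°, 180°]: -9.0558°.
Δφ = -8.5243 − -13.8333 = 5.3090°.
a = sin²(Δφ/2) + cos φ₁ · cos φ₂ · sin²(Δλ/2) = 0.008130.
c = 2·atan2(√a, √(1−a)) = 0.18057 rad → d = 6371·c ≈ 1150.43 km.

1150 km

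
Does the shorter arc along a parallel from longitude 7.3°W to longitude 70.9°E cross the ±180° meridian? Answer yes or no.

Signed shortest Δλ = ((70.9 − -7.3 + 180) mod 360) − 180 = 78.2°.
Going east by 78.2° from -7.3° reaches +70.9° without touching 180°.

No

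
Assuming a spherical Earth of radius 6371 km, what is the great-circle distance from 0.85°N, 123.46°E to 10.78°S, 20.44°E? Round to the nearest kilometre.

Δλ = 20.44 − 123.46 = -103.02°.
Δφ = -10.78 − 0.85 = -11.63°.
a = sin²(Δφ/2) + cos φ₁ · cos φ₂ · sin²(Δλ/2) = 0.612033.
c = 2·atan2(√a, √(1−a)) = 1.79678 rad → d = 6371·c ≈ 11447.29 km.

11447 km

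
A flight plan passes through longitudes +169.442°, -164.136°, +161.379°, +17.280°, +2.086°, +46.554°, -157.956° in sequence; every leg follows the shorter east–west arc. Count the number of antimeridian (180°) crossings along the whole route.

3

Leg 1: +169.442° → -164.136°, shortest Δλ = 26.422° (east) — crosses 180°.
Leg 2: -164.136° → +161.379°, shortest Δλ = -34.485° (west) — crosses 180°.
Leg 3: +161.379° → +17.280°, shortest Δλ = -144.099° (west) — does not cross 180°.
Leg 4: +17.280° → +2.086°, shortest Δλ = -15.194° (west) — does not cross 180°.
Leg 5: +2.086° → +46.554°, shortest Δλ = 44.468° (east) — does not cross 180°.
Leg 6: +46.554° → -157.956°, shortest Δλ = 155.49° (east) — crosses 180°.
Total crossings: 3.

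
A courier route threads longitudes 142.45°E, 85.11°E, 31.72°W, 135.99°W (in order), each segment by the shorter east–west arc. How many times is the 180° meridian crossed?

Leg 1: +142.45° → +85.11°, shortest Δλ = -57.34° (west) — does not cross 180°.
Leg 2: +85.11° → -31.72°, shortest Δλ = -116.83° (west) — does not cross 180°.
Leg 3: -31.72° → -135.99°, shortest Δλ = -104.27° (west) — does not cross 180°.
Total crossings: 0.

0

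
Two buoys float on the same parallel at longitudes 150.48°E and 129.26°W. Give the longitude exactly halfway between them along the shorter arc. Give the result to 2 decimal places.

Signed shortest Δλ from +150.48° to -129.26° is +80.26°.
Midpoint longitude = +150.48° + (+80.26°)/2 = +150.48° + 40.13° = +190.61°.
Normalise into (−180°, 180°]: -169.39°.
(The naïve average (+150.48 + -129.26)/2 = 10.61° is on the wrong side of the globe.)

169.39°W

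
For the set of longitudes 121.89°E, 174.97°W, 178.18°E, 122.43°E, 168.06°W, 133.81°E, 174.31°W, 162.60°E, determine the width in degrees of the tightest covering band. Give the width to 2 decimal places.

70.05°

Sort the longitudes: -174.97°, -174.31°, -168.06°, +121.89°, +122.43°, +133.81°, +162.60°, +178.18°.
Eastward gaps between consecutive values (wrapping around): 0.66°, 6.25°, 289.95°, 0.54°, 11.38°, 28.79°, 15.58°, 6.85°.
Largest gap = 289.95° ⇒ minimal covering band is its complement: 360° − 289.95° = 70.05°.
Band runs from +121.89° eastward to -168.06°, crossing the antimeridian.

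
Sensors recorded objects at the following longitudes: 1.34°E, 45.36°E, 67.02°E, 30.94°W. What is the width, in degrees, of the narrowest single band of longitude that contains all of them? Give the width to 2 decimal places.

Sort the longitudes: -30.94°, +1.34°, +45.36°, +67.02°.
Eastward gaps between consecutive values (wrapping around): 32.28°, 44.02°, 21.66°, 262.04°.
Largest gap = 262.04° ⇒ minimal covering band is its complement: 360° − 262.04° = 97.96°.
Band runs from -30.94° eastward to +67.02°.

97.96°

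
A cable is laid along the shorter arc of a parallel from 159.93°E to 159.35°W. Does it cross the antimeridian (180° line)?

Naïve |-159.35 − 159.93| = 319.28° > 180°, so the shorter arc goes the other way round — across 180°.
Signed shortest Δλ = ((-159.35 − 159.93 + 180) mod 360) − 180 = 40.72°.
Going east by 40.72° from +159.93° passes through 180° before reaching -159.35°.

Yes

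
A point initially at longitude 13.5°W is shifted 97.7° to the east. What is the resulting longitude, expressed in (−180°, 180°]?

84.2°E

Start at -13.5°; shift +97.7° → +84.2°.
+84.2° already lies in (−180°, 180°].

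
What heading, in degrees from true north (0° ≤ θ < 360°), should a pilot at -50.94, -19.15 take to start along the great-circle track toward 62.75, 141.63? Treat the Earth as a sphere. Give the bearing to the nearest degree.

34°

Δλ = 141.63 − -19.15 = 160.78°.
θ = atan2( sin Δλ · cos φ₂ , cos φ₁ · sin φ₂ − sin φ₁ · cos φ₂ · cos Δλ )
  = atan2(0.15073, 0.22448) = 33.880° → normalised to [0°, 360°): 33.880°.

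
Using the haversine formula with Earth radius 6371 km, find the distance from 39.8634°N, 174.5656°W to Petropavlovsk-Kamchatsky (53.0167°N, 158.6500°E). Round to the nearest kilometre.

2496 km

Δλ = 158.6500 − -174.5656 = 333.2156°; wrapped into (−180°, 180°]: -26.7844°.
Δφ = 53.0167 − 39.8634 = 13.1533°.
a = sin²(Δφ/2) + cos φ₁ · cos φ₂ · sin²(Δλ/2) = 0.037889.
c = 2·atan2(√a, √(1−a)) = 0.39180 rad → d = 6371·c ≈ 2496.18 km.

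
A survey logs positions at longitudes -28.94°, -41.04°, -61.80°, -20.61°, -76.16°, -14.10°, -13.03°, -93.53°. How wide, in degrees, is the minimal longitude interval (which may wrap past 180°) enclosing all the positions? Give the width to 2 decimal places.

Sort the longitudes: -93.53°, -76.16°, -61.80°, -41.04°, -28.94°, -20.61°, -14.10°, -13.03°.
Eastward gaps between consecutive values (wrapping around): 17.37°, 14.36°, 20.76°, 12.10°, 8.33°, 6.51°, 1.07°, 279.50°.
Largest gap = 279.50° ⇒ minimal covering band is its complement: 360° − 279.50° = 80.50°.
Band runs from -93.53° eastward to -13.03°.

80.50°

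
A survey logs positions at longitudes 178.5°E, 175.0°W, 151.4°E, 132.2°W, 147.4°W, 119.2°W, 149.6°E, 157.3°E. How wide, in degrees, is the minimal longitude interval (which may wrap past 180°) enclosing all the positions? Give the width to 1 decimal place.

91.2°

Sort the longitudes: -175.0°, -147.4°, -132.2°, -119.2°, +149.6°, +151.4°, +157.3°, +178.5°.
Eastward gaps between consecutive values (wrapping around): 27.6°, 15.2°, 13.0°, 268.8°, 1.8°, 5.9°, 21.2°, 6.5°.
Largest gap = 268.8° ⇒ minimal covering band is its complement: 360° − 268.8° = 91.2°.
Band runs from +149.6° eastward to -119.2°, crossing the antimeridian.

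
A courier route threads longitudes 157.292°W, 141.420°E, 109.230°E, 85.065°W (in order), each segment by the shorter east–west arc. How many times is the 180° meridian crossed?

2

Leg 1: -157.292° → +141.420°, shortest Δλ = -61.288° (west) — crosses 180°.
Leg 2: +141.420° → +109.230°, shortest Δλ = -32.19° (west) — does not cross 180°.
Leg 3: +109.230° → -85.065°, shortest Δλ = 165.705° (east) — crosses 180°.
Total crossings: 2.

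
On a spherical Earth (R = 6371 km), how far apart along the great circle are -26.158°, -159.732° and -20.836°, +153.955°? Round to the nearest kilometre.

Δλ = 153.955 − -159.732 = 313.687°; wrapped into (−180°, 180°]: -46.313°.
Δφ = -20.836 − -26.158 = 5.322°.
a = sin²(Δφ/2) + cos φ₁ · cos φ₂ · sin²(Δλ/2) = 0.131881.
c = 2·atan2(√a, √(1−a)) = 0.74330 rad → d = 6371·c ≈ 4735.57 km.

4736 km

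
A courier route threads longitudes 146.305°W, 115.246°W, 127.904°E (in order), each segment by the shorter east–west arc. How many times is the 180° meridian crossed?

1

Leg 1: -146.305° → -115.246°, shortest Δλ = 31.059° (east) — does not cross 180°.
Leg 2: -115.246° → +127.904°, shortest Δλ = -116.85° (west) — crosses 180°.
Total crossings: 1.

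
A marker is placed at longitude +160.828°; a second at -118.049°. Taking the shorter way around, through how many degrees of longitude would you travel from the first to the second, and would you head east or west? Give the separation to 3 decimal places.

Raw difference: -118.049 − 160.828 = -278.877°.
Normalise into (−180°, 180°]: -278.877° + 360° = 81.123°.
Positive ⇒ the second point lies to the east; separation 81.123°.

81.123° east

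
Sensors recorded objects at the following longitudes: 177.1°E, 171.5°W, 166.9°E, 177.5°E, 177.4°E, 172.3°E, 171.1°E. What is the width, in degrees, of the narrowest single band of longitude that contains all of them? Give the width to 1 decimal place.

Sort the longitudes: -171.5°, +166.9°, +171.1°, +172.3°, +177.1°, +177.4°, +177.5°.
Eastward gaps between consecutive values (wrapping around): 338.4°, 4.2°, 1.2°, 4.8°, 0.3°, 0.1°, 11.0°.
Largest gap = 338.4° ⇒ minimal covering band is its complement: 360° − 338.4° = 21.6°.
Band runs from +166.9° eastward to -171.5°, crossing the antimeridian.

21.6°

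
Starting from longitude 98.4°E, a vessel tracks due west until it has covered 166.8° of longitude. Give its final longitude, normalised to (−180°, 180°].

68.4°W

Start at +98.4°; shift −166.8° → -68.4°.
-68.4° already lies in (−180°, 180°].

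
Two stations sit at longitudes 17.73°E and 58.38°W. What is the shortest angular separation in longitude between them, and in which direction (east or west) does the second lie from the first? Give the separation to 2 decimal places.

76.11° west

Raw difference: -58.38 − 17.73 = -76.11°.
Normalise into (−180°, 180°]: -76.11° stays -76.11°.
Negative ⇒ the second point lies to the west; separation 76.11°.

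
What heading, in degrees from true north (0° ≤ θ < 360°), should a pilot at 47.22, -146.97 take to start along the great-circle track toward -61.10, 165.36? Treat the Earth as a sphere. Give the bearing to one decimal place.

Δλ = 165.36 − -146.97 = 312.33°; wrapped into (−180°, 180°]: -47.67°.
θ = atan2( sin Δλ · cos φ₂ , cos φ₁ · sin φ₂ − sin φ₁ · cos φ₂ · cos Δλ )
  = atan2(-0.35728, -0.83347) = -156.797° → normalised to [0°, 360°): 203.203°.

203.2°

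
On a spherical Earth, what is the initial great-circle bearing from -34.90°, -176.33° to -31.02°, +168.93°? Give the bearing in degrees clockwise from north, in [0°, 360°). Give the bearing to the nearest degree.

283°

Δλ = 168.93 − -176.33 = 345.26°; wrapped into (−180°, 180°]: -14.74°.
θ = atan2( sin Δλ · cos φ₂ , cos φ₁ · sin φ₂ − sin φ₁ · cos φ₂ · cos Δλ )
  = atan2(-0.21805, 0.05153) = -76.703° → normalised to [0°, 360°): 283.297°.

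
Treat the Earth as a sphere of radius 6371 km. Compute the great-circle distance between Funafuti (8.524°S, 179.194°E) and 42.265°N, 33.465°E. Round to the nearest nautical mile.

Δλ = 33.465 − 179.194 = -145.729°.
Δφ = 42.265 − -8.524 = 50.789°.
a = sin²(Δφ/2) + cos φ₁ · cos φ₂ · sin²(Δλ/2) = 0.852246.
c = 2·atan2(√a, √(1−a)) = 2.35250 rad → d = 6371·c ≈ 14987.80 km ≈ 8092.77 nmi.

8093 nmi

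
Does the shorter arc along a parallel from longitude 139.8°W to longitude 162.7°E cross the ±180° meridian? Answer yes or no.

Yes

Naïve |162.7 − -139.8| = 302.5° > 180°, so the shorter arc goes the other way round — across 180°.
Signed shortest Δλ = ((162.7 − -139.8 + 180) mod 360) − 180 = -57.5°.
Going west by 57.5° from -139.8° passes through 180° before reaching +162.7°.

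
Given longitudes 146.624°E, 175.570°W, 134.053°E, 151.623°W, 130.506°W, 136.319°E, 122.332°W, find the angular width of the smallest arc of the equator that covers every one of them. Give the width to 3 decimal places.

Sort the longitudes: -175.570°, -151.623°, -130.506°, -122.332°, +134.053°, +136.319°, +146.624°.
Eastward gaps between consecutive values (wrapping around): 23.947°, 21.117°, 8.174°, 256.385°, 2.266°, 10.305°, 37.806°.
Largest gap = 256.385° ⇒ minimal covering band is its complement: 360° − 256.385° = 103.615°.
Band runs from +134.053° eastward to -122.332°, crossing the antimeridian.

103.615°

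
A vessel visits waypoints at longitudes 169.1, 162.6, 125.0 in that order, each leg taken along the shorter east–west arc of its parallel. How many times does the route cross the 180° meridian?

0

Leg 1: +169.1° → +162.6°, shortest Δλ = -6.5° (west) — does not cross 180°.
Leg 2: +162.6° → +125.0°, shortest Δλ = -37.6° (west) — does not cross 180°.
Total crossings: 0.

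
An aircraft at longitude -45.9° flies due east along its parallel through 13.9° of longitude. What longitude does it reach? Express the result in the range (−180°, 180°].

Start at -45.9°; shift +13.9° → -32.0°.
-32.0° already lies in (−180°, 180°].

-32.0°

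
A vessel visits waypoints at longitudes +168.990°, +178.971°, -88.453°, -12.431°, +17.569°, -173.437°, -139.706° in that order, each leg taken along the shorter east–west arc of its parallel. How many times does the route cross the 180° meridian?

Leg 1: +168.990° → +178.971°, shortest Δλ = 9.981° (east) — does not cross 180°.
Leg 2: +178.971° → -88.453°, shortest Δλ = 92.576° (east) — crosses 180°.
Leg 3: -88.453° → -12.431°, shortest Δλ = 76.022° (east) — does not cross 180°.
Leg 4: -12.431° → +17.569°, shortest Δλ = 30.0° (east) — does not cross 180°.
Leg 5: +17.569° → -173.437°, shortest Δλ = 168.994° (east) — crosses 180°.
Leg 6: -173.437° → -139.706°, shortest Δλ = 33.731° (east) — does not cross 180°.
Total crossings: 2.

2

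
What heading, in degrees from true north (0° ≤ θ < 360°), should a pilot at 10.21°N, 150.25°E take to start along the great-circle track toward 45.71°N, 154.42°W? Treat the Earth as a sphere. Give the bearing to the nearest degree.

Δλ = -154.42 − 150.25 = -304.67°; wrapped into (−180°, 180°]: 55.33°.
θ = atan2( sin Δλ · cos φ₂ , cos φ₁ · sin φ₂ − sin φ₁ · cos φ₂ · cos Δλ )
  = atan2(0.57430, 0.63407) = 42.168° → normalised to [0°, 360°): 42.168°.

42°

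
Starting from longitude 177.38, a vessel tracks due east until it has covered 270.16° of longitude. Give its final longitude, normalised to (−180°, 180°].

+87.54°

Start at +177.38°; shift +270.16° → +447.54°.
+447.54° lies outside (−180°, 180°]; subtract 360° → +87.54°.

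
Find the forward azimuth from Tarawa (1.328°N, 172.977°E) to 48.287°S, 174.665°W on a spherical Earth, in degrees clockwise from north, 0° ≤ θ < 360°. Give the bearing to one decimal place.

Δλ = -174.665 − 172.977 = -347.642°; wrapped into (−180°, 180°]: 12.358°.
θ = atan2( sin Δλ · cos φ₂ , cos φ₁ · sin φ₂ − sin φ₁ · cos φ₂ · cos Δλ )
  = atan2(0.14241, -0.76135) = 169.405° → normalised to [0°, 360°): 169.405°.

169.4°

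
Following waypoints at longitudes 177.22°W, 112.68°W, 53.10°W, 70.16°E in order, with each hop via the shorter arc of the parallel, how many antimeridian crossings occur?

Leg 1: -177.22° → -112.68°, shortest Δλ = 64.54° (east) — does not cross 180°.
Leg 2: -112.68° → -53.10°, shortest Δλ = 59.58° (east) — does not cross 180°.
Leg 3: -53.10° → +70.16°, shortest Δλ = 123.26° (east) — does not cross 180°.
Total crossings: 0.

0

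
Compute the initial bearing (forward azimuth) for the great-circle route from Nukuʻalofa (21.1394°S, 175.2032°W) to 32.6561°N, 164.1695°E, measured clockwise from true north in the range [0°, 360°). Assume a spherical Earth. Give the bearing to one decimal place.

Δλ = 164.1695 − -175.2032 = 339.3727°; wrapped into (−180°, 180°]: -20.6273°.
θ = atan2( sin Δλ · cos φ₂ , cos φ₁ · sin φ₂ − sin φ₁ · cos φ₂ · cos Δλ )
  = atan2(-0.29660, 0.78745) = -20.639° → normalised to [0°, 360°): 339.361°.

339.4°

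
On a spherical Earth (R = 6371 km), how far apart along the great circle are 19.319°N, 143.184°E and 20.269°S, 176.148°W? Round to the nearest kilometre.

6245 km

Δλ = -176.148 − 143.184 = -319.332°; wrapped into (−180°, 180°]: 40.668°.
Δφ = -20.269 − 19.319 = -39.588°.
a = sin²(Δφ/2) + cos φ₁ · cos φ₂ · sin²(Δλ/2) = 0.221572.
c = 2·atan2(√a, √(1−a)) = 0.98020 rad → d = 6371·c ≈ 6244.85 km.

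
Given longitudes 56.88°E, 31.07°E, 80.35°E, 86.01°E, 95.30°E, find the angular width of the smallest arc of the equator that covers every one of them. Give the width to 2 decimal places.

Sort the longitudes: +31.07°, +56.88°, +80.35°, +86.01°, +95.30°.
Eastward gaps between consecutive values (wrapping around): 25.81°, 23.47°, 5.66°, 9.29°, 295.77°.
Largest gap = 295.77° ⇒ minimal covering band is its complement: 360° − 295.77° = 64.23°.
Band runs from +31.07° eastward to +95.30°.

64.23°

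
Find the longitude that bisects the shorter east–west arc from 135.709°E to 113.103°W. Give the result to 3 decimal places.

168.697°W

Signed shortest Δλ from +135.709° to -113.103° is +111.188°.
Midpoint longitude = +135.709° + (+111.188°)/2 = +135.709° + 55.594° = +191.303°.
Normalise into (−180°, 180°]: -168.697°.
(The naïve average (+135.709 + -113.103)/2 = 11.303° is on the wrong side of the globe.)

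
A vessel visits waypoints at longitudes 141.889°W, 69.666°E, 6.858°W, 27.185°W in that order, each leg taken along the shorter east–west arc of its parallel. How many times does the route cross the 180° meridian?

Leg 1: -141.889° → +69.666°, shortest Δλ = -148.445° (west) — crosses 180°.
Leg 2: +69.666° → -6.858°, shortest Δλ = -76.524° (west) — does not cross 180°.
Leg 3: -6.858° → -27.185°, shortest Δλ = -20.327° (west) — does not cross 180°.
Total crossings: 1.

1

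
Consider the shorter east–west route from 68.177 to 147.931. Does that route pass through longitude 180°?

No

Signed shortest Δλ = ((147.931 − 68.177 + 180) mod 360) − 180 = 79.754°.
Going east by 79.754° from +68.177° reaches +147.931° without touching 180°.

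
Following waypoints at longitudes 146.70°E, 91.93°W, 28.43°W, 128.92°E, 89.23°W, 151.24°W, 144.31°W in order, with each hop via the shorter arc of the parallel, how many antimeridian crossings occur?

Leg 1: +146.70° → -91.93°, shortest Δλ = 121.37° (east) — crosses 180°.
Leg 2: -91.93° → -28.43°, shortest Δλ = 63.5° (east) — does not cross 180°.
Leg 3: -28.43° → +128.92°, shortest Δλ = 157.35° (east) — does not cross 180°.
Leg 4: +128.92° → -89.23°, shortest Δλ = 141.85° (east) — crosses 180°.
Leg 5: -89.23° → -151.24°, shortest Δλ = -62.01° (west) — does not cross 180°.
Leg 6: -151.24° → -144.31°, shortest Δλ = 6.93° (east) — does not cross 180°.
Total crossings: 2.

2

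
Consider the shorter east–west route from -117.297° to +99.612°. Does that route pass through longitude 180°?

Naïve |99.612 − -117.297| = 216.909° > 180°, so the shorter arc goes the other way round — across 180°.
Signed shortest Δλ = ((99.612 − -117.297 + 180) mod 360) − 180 = -143.091°.
Going west by 143.091° from -117.297° passes through 180° before reaching +99.612°.

Yes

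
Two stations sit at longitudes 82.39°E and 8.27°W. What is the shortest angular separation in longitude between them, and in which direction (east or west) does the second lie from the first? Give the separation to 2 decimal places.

90.66° west

Raw difference: -8.27 − 82.39 = -90.66°.
Normalise into (−180°, 180°]: -90.66° stays -90.66°.
Negative ⇒ the second point lies to the west; separation 90.66°.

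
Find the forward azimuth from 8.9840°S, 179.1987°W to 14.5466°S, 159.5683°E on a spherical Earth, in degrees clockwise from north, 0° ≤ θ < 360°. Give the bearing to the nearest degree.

Δλ = 159.5683 − -179.1987 = 338.7670°; wrapped into (−180°, 180°]: -21.2330°.
θ = atan2( sin Δλ · cos φ₂ , cos φ₁ · sin φ₂ − sin φ₁ · cos φ₂ · cos Δλ )
  = atan2(-0.35055, -0.10719) = -107.003° → normalised to [0°, 360°): 252.997°.

253°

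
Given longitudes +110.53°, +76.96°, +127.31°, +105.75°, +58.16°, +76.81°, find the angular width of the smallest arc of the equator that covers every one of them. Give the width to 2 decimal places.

Sort the longitudes: +58.16°, +76.81°, +76.96°, +105.75°, +110.53°, +127.31°.
Eastward gaps between consecutive values (wrapping around): 18.65°, 0.15°, 28.79°, 4.78°, 16.78°, 290.85°.
Largest gap = 290.85° ⇒ minimal covering band is its complement: 360° − 290.85° = 69.15°.
Band runs from +58.16° eastward to +127.31°.

69.15°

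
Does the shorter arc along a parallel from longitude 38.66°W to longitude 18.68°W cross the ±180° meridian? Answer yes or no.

Signed shortest Δλ = ((-18.68 − -38.66 + 180) mod 360) − 180 = 19.98°.
Going east by 19.98° from -38.66° reaches -18.68° without touching 180°.

No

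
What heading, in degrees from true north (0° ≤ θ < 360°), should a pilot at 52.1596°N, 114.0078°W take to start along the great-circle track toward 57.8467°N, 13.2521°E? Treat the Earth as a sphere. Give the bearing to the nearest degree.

29°

Δλ = 13.2521 − -114.0078 = 127.2599°.
θ = atan2( sin Δλ · cos φ₂ , cos φ₁ · sin φ₂ − sin φ₁ · cos φ₂ · cos Δλ )
  = atan2(0.42357, 0.77383) = 28.695° → normalised to [0°, 360°): 28.695°.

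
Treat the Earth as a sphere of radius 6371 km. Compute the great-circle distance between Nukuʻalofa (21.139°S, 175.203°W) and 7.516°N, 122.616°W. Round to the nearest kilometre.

Δλ = -122.616 − -175.203 = 52.587°.
Δφ = 7.516 − -21.139 = 28.655°.
a = sin²(Δφ/2) + cos φ₁ · cos φ₂ · sin²(Δλ/2) = 0.242684.
c = 2·atan2(√a, √(1−a)) = 1.03022 rad → d = 6371·c ≈ 6563.52 km.

6564 km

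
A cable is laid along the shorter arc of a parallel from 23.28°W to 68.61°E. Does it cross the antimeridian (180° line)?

Signed shortest Δλ = ((68.61 − -23.28 + 180) mod 360) − 180 = 91.89°.
Going east by 91.89° from -23.28° reaches +68.61° without touching 180°.

No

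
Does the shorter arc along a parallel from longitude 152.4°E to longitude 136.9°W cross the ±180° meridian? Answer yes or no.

Yes

Naïve |-136.9 − 152.4| = 289.3° > 180°, so the shorter arc goes the other way round — across 180°.
Signed shortest Δλ = ((-136.9 − 152.4 + 180) mod 360) − 180 = 70.7°.
Going east by 70.7° from +152.4° passes through 180° before reaching -136.9°.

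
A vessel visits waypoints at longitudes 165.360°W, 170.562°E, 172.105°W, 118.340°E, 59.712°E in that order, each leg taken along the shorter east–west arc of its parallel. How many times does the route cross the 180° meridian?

Leg 1: -165.360° → +170.562°, shortest Δλ = -24.078° (west) — crosses 180°.
Leg 2: +170.562° → -172.105°, shortest Δλ = 17.333° (east) — crosses 180°.
Leg 3: -172.105° → +118.340°, shortest Δλ = -69.555° (west) — crosses 180°.
Leg 4: +118.340° → +59.712°, shortest Δλ = -58.628° (west) — does not cross 180°.
Total crossings: 3.

3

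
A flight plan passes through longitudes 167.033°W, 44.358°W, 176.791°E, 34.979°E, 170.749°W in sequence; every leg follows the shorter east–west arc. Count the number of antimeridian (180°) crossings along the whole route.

2

Leg 1: -167.033° → -44.358°, shortest Δλ = 122.675° (east) — does not cross 180°.
Leg 2: -44.358° → +176.791°, shortest Δλ = -138.851° (west) — crosses 180°.
Leg 3: +176.791° → +34.979°, shortest Δλ = -141.812° (west) — does not cross 180°.
Leg 4: +34.979° → -170.749°, shortest Δλ = 154.272° (east) — crosses 180°.
Total crossings: 2.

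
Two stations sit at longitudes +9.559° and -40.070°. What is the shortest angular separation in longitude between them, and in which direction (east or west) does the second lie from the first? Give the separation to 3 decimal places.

49.629° west

Raw difference: -40.070 − 9.559 = -49.629°.
Normalise into (−180°, 180°]: -49.629° stays -49.629°.
Negative ⇒ the second point lies to the west; separation 49.629°.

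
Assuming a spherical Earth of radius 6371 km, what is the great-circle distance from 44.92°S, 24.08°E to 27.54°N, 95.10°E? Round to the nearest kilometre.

10789 km

Δλ = 95.10 − 24.08 = 71.02°.
Δφ = 27.54 − -44.92 = 72.46°.
a = sin²(Δφ/2) + cos φ₁ · cos φ₂ · sin²(Δλ/2) = 0.561142.
c = 2·atan2(√a, √(1−a)) = 1.69339 rad → d = 6371·c ≈ 10788.56 km.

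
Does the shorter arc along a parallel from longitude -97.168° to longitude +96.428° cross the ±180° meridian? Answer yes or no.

Naïve |96.428 − -97.168| = 193.596° > 180°, so the shorter arc goes the other way round — across 180°.
Signed shortest Δλ = ((96.428 − -97.168 + 180) mod 360) − 180 = -166.404°.
Going west by 166.404° from -97.168° passes through 180° before reaching +96.428°.

Yes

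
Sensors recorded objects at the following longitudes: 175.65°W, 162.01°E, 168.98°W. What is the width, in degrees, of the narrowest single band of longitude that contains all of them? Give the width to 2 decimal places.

29.01°

Sort the longitudes: -175.65°, -168.98°, +162.01°.
Eastward gaps between consecutive values (wrapping around): 6.67°, 330.99°, 22.34°.
Largest gap = 330.99° ⇒ minimal covering band is its complement: 360° − 330.99° = 29.01°.
Band runs from +162.01° eastward to -168.98°, crossing the antimeridian.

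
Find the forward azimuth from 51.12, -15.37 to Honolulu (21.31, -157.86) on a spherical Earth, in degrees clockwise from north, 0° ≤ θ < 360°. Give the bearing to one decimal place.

Δλ = -157.86 − -15.37 = -142.49°.
θ = atan2( sin Δλ · cos φ₂ , cos φ₁ · sin φ₂ − sin φ₁ · cos φ₂ · cos Δλ )
  = atan2(-0.56727, 0.80340) = -35.225° → normalised to [0°, 360°): 324.775°.

324.8°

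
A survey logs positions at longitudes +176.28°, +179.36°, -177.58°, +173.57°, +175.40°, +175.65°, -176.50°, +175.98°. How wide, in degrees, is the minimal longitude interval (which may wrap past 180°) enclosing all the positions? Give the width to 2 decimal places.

Sort the longitudes: -177.58°, -176.50°, +173.57°, +175.40°, +175.65°, +175.98°, +176.28°, +179.36°.
Eastward gaps between consecutive values (wrapping around): 1.08°, 350.07°, 1.83°, 0.25°, 0.33°, 0.30°, 3.08°, 3.06°.
Largest gap = 350.07° ⇒ minimal covering band is its complement: 360° − 350.07° = 9.93°.
Band runs from +173.57° eastward to -176.50°, crossing the antimeridian.

9.93°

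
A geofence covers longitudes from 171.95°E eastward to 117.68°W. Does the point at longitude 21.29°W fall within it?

Band width going east from +171.95° to -117.68°: ((-117.68 − 171.95) mod 360) = 70.37°.
Offset of -21.29° east of the west edge: ((-21.29 − 171.95) mod 360) = 166.76°.
166.76° > 70.37° ⇒ outside.

No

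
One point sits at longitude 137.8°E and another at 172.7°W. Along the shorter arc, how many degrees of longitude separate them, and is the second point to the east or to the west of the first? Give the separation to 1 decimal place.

49.5° east

Raw difference: -172.7 − 137.8 = -310.5°.
Normalise into (−180°, 180°]: -310.5° + 360° = 49.5°.
Positive ⇒ the second point lies to the east; separation 49.5°.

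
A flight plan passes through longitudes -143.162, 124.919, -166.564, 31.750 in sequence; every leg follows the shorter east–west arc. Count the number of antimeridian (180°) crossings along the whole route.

Leg 1: -143.162° → +124.919°, shortest Δλ = -91.919° (west) — crosses 180°.
Leg 2: +124.919° → -166.564°, shortest Δλ = 68.517° (east) — crosses 180°.
Leg 3: -166.564° → +31.750°, shortest Δλ = -161.686° (west) — crosses 180°.
Total crossings: 3.

3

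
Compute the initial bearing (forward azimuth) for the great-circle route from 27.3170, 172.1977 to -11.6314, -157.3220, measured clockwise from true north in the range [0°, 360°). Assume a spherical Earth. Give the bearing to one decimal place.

Δλ = -157.3220 − 172.1977 = -329.5197°; wrapped into (−180°, 180°]: 30.4803°.
θ = atan2( sin Δλ · cos φ₂ , cos φ₁ · sin φ₂ − sin φ₁ · cos φ₂ · cos Δλ )
  = atan2(0.49683, -0.56650) = 138.749° → normalised to [0°, 360°): 138.749°.

138.7°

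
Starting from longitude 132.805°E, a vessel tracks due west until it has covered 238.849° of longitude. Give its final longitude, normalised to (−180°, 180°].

106.044°W

Start at +132.805°; shift −238.849° → -106.044°.
-106.044° already lies in (−180°, 180°].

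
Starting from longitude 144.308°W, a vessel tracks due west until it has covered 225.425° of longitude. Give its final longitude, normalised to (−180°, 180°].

Start at -144.308°; shift −225.425° → -369.733°.
-369.733° lies outside (−180°, 180°]; add 360° → -9.733°.

9.733°W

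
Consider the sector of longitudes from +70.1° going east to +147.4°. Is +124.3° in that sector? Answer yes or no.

Yes

Band width going east from +70.1° to +147.4°: ((147.4 − 70.1) mod 360) = 77.3°.
Offset of +124.3° east of the west edge: ((124.3 − 70.1) mod 360) = 54.2°.
54.2° ≤ 77.3° ⇒ inside.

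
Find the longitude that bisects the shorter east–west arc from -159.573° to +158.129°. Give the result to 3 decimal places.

+179.278°

Signed shortest Δλ from -159.573° to +158.129° is -42.298°.
Midpoint longitude = -159.573° + (-42.298°)/2 = -159.573° − 21.149° = -180.722°.
Normalise into (−180°, 180°]: +179.278°.
(The naïve average (-159.573 + +158.129)/2 = -0.722° is on the wrong side of the globe.)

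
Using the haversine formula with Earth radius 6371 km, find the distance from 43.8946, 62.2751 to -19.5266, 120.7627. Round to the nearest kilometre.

9220 km

Δλ = 120.7627 − 62.2751 = 58.4876°.
Δφ = -19.5266 − 43.8946 = -63.4212°.
a = sin²(Δφ/2) + cos φ₁ · cos φ₂ · sin²(Δλ/2) = 0.438376.
c = 2·atan2(√a, √(1−a)) = 1.44723 rad → d = 6371·c ≈ 9220.33 km.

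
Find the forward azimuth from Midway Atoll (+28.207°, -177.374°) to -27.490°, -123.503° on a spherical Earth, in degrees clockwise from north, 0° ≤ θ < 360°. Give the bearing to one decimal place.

132.4°

Δλ = -123.503 − -177.374 = 53.871°.
θ = atan2( sin Δλ · cos φ₂ , cos φ₁ · sin φ₂ − sin φ₁ · cos φ₂ · cos Δλ )
  = atan2(0.71650, -0.65399) = 132.389° → normalised to [0°, 360°): 132.389°.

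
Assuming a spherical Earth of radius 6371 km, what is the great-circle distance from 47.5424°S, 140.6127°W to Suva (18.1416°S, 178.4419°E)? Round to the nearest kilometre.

4939 km

Δλ = 178.4419 − -140.6127 = 319.0546°; wrapped into (−180°, 180°]: -40.9454°.
Δφ = -18.1416 − -47.5424 = 29.4008°.
a = sin²(Δφ/2) + cos φ₁ · cos φ₂ · sin²(Δλ/2) = 0.142872.
c = 2·atan2(√a, √(1−a)) = 0.77523 rad → d = 6371·c ≈ 4939.02 km.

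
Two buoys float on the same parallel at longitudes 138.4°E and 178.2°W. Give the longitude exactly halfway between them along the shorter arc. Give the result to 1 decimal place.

Signed shortest Δλ from +138.4° to -178.2° is +43.4°.
Midpoint longitude = +138.4° + (+43.4°)/2 = +138.4° + 21.7° = +160.1°.
(The naïve average (+138.4 + -178.2)/2 = -19.9° is on the wrong side of the globe.)

160.1°E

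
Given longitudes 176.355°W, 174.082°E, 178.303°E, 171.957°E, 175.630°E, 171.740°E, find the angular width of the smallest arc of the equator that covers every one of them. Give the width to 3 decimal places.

11.905°

Sort the longitudes: -176.355°, +171.740°, +171.957°, +174.082°, +175.630°, +178.303°.
Eastward gaps between consecutive values (wrapping around): 348.095°, 0.217°, 2.125°, 1.548°, 2.673°, 5.342°.
Largest gap = 348.095° ⇒ minimal covering band is its complement: 360° − 348.095° = 11.905°.
Band runs from +171.740° eastward to -176.355°, crossing the antimeridian.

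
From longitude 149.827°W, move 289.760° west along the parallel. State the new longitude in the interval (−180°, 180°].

Start at -149.827°; shift −289.760° → -439.587°.
-439.587° lies outside (−180°, 180°]; add 360° → -79.587°.

79.587°W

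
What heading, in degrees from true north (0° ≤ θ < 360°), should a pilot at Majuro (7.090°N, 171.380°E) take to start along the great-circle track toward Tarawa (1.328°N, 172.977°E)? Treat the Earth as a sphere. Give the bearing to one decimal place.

Δλ = 172.977 − 171.380 = 1.597°.
θ = atan2( sin Δλ · cos φ₂ , cos φ₁ · sin φ₂ − sin φ₁ · cos φ₂ · cos Δλ )
  = atan2(0.02786, -0.10035) = 164.483° → normalised to [0°, 360°): 164.483°.

164.5°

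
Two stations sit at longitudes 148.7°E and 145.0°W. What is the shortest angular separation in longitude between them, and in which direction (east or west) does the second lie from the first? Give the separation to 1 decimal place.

66.3° east

Raw difference: -145.0 − 148.7 = -293.7°.
Normalise into (−180°, 180°]: -293.7° + 360° = 66.3°.
Positive ⇒ the second point lies to the east; separation 66.3°.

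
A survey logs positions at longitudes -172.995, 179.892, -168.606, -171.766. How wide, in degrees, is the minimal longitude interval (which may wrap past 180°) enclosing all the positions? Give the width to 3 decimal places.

11.502°

Sort the longitudes: -172.995°, -171.766°, -168.606°, +179.892°.
Eastward gaps between consecutive values (wrapping around): 1.229°, 3.160°, 348.498°, 7.113°.
Largest gap = 348.498° ⇒ minimal covering band is its complement: 360° − 348.498° = 11.502°.
Band runs from +179.892° eastward to -168.606°, crossing the antimeridian.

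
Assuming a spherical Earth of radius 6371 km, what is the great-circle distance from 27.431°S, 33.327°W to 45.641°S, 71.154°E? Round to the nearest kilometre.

Δλ = 71.154 − -33.327 = 104.481°.
Δφ = -45.641 − -27.431 = -18.210°.
a = sin²(Δφ/2) + cos φ₁ · cos φ₂ · sin²(Δλ/2) = 0.412899.
c = 2·atan2(√a, √(1−a)) = 1.39570 rad → d = 6371·c ≈ 8892.01 km.

8892 km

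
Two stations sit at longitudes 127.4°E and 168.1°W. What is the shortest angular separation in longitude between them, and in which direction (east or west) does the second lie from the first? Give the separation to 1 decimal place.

64.5° east

Raw difference: -168.1 − 127.4 = -295.5°.
Normalise into (−180°, 180°]: -295.5° + 360° = 64.5°.
Positive ⇒ the second point lies to the east; separation 64.5°.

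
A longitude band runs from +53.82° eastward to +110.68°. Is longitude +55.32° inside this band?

Yes

Band width going east from +53.82° to +110.68°: ((110.68 − 53.82) mod 360) = 56.86°.
Offset of +55.32° east of the west edge: ((55.32 − 53.82) mod 360) = 1.50°.
1.50° ≤ 56.86° ⇒ inside.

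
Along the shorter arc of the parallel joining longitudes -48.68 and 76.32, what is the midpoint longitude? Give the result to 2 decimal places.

+13.82°

Signed shortest Δλ from -48.68° to +76.32° is +125.00°.
Midpoint longitude = -48.68° + (+125.00°)/2 = -48.68° + 62.50° = +13.82°.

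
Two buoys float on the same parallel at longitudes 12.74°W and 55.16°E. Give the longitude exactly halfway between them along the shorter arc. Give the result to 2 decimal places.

21.21°E

Signed shortest Δλ from -12.74° to +55.16° is +67.90°.
Midpoint longitude = -12.74° + (+67.90°)/2 = -12.74° + 33.95° = +21.21°.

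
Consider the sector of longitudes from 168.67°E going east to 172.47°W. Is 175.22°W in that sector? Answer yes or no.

Band width going east from +168.67° to -172.47°: ((-172.47 − 168.67) mod 360) = 18.86°.
Offset of -175.22° east of the west edge: ((-175.22 − 168.67) mod 360) = 16.11°.
16.11° ≤ 18.86° ⇒ inside.

Yes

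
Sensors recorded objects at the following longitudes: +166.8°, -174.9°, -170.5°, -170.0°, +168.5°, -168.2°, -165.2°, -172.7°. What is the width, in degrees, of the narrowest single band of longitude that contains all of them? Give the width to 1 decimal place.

Sort the longitudes: -174.9°, -172.7°, -170.5°, -170.0°, -168.2°, -165.2°, +166.8°, +168.5°.
Eastward gaps between consecutive values (wrapping around): 2.2°, 2.2°, 0.5°, 1.8°, 3.0°, 332.0°, 1.7°, 16.6°.
Largest gap = 332.0° ⇒ minimal covering band is its complement: 360° − 332.0° = 28.0°.
Band runs from +166.8° eastward to -165.2°, crossing the antimeridian.

28.0°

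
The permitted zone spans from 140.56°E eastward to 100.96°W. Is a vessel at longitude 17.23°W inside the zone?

Band width going east from +140.56° to -100.96°: ((-100.96 − 140.56) mod 360) = 118.48°.
Offset of -17.23° east of the west edge: ((-17.23 − 140.56) mod 360) = 202.21°.
202.21° > 118.48° ⇒ outside.

No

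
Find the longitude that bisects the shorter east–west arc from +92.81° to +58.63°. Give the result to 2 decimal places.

+75.72°

Signed shortest Δλ from +92.81° to +58.63° is -34.18°.
Midpoint longitude = +92.81° + (-34.18°)/2 = +92.81° − 17.09° = +75.72°.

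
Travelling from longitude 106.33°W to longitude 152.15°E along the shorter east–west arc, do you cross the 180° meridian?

Naïve |152.15 − -106.33| = 258.48° > 180°, so the shorter arc goes the other way round — across 180°.
Signed shortest Δλ = ((152.15 − -106.33 + 180) mod 360) − 180 = -101.52°.
Going west by 101.52° from -106.33° passes through 180° before reaching +152.15°.

Yes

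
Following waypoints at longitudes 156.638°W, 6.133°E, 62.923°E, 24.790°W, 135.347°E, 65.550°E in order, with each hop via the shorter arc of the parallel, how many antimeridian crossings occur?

0

Leg 1: -156.638° → +6.133°, shortest Δλ = 162.771° (east) — does not cross 180°.
Leg 2: +6.133° → +62.923°, shortest Δλ = 56.79° (east) — does not cross 180°.
Leg 3: +62.923° → -24.790°, shortest Δλ = -87.713° (west) — does not cross 180°.
Leg 4: -24.790° → +135.347°, shortest Δλ = 160.137° (east) — does not cross 180°.
Leg 5: +135.347° → +65.550°, shortest Δλ = -69.797° (west) — does not cross 180°.
Total crossings: 0.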